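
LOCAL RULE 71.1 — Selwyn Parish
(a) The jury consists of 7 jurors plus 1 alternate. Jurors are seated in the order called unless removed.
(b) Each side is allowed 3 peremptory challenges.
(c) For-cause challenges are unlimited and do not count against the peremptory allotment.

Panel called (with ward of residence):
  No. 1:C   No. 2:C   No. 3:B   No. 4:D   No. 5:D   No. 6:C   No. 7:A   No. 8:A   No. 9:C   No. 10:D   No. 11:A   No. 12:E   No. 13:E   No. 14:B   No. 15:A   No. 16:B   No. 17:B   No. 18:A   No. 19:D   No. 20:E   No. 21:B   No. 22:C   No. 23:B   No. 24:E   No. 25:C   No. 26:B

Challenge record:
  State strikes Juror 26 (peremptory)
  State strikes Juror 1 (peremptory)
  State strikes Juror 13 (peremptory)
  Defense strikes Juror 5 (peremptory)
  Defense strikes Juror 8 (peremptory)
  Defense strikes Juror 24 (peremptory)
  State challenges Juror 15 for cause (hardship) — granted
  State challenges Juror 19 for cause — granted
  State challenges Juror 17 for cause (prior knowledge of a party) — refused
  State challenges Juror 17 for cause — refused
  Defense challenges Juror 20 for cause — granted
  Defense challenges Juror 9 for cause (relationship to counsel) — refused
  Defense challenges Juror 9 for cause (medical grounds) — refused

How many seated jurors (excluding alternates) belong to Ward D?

Removed: #1, #5, #8, #13, #15, #19, #20, #24, #26.
Seated jurors 1–7: #2, #3, #4, #6, #7, #9, #10 (alternates #11 not counted).
Of those, in Ward D: #4, #10 → 2.

2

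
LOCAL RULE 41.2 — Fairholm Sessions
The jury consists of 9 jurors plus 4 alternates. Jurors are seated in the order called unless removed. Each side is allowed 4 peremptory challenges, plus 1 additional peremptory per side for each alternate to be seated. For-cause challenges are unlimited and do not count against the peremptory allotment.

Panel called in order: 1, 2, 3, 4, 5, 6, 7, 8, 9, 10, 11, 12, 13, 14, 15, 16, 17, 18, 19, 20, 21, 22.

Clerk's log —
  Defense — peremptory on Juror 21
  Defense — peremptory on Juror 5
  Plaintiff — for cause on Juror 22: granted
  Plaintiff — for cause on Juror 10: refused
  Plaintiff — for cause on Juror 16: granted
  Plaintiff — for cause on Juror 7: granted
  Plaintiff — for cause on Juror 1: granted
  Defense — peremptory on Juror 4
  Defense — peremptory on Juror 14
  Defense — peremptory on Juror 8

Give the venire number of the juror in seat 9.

Removed: #1, #4, #5, #7, #8, #14, #16, #21, #22. (#10 stays — for-cause denied.)
Seating in order: seats 1–9 → #2, #3, #6, #9, #10, #11, #12, #13, #15; alternates → #17, #18, #19, #20.
So seat 9 is #15.

15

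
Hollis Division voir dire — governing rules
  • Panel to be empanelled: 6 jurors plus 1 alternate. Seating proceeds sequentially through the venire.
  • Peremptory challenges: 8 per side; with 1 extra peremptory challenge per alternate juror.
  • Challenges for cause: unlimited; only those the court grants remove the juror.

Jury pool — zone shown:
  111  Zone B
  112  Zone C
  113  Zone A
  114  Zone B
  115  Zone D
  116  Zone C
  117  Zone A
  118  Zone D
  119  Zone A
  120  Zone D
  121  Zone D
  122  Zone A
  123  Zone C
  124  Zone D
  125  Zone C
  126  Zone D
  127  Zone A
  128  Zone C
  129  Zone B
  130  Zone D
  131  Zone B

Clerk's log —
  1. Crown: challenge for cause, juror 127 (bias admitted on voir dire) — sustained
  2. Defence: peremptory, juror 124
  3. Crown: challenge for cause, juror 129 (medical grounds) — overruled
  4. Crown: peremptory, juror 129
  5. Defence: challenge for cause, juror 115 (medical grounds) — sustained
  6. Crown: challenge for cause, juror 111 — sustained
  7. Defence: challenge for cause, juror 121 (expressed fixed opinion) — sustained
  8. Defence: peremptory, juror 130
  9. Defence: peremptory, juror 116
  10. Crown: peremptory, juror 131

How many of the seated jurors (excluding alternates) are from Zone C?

1

Removed: #111, #115, #116, #121, #124, #127, #129, #130, #131.
Seated jurors 1–6: #112, #113, #114, #117, #118, #119 (alternates #120 not counted).
Of those, in Zone C: #112 → 1.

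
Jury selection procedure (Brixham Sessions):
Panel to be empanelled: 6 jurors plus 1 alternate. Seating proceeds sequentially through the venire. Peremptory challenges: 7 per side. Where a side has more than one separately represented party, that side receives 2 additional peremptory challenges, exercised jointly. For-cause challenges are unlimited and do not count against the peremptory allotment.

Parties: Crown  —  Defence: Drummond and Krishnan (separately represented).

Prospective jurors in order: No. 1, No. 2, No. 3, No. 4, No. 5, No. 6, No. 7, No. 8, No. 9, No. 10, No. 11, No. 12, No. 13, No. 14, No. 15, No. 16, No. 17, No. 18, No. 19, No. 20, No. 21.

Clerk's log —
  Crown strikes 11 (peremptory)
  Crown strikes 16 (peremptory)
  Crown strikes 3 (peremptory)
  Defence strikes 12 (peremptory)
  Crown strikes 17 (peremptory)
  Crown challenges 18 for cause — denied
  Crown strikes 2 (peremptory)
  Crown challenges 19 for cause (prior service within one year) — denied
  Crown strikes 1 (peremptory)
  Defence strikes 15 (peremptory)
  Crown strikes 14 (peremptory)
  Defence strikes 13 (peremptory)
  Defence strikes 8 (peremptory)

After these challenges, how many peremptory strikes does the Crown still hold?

0

Crown allotment: 7.
Crown peremptories used: #11, #16, #3, #17, #2, #1, #14 — 7 (for-cause on #18, #19 don't count).
Remaining: 7 − 7 = 0.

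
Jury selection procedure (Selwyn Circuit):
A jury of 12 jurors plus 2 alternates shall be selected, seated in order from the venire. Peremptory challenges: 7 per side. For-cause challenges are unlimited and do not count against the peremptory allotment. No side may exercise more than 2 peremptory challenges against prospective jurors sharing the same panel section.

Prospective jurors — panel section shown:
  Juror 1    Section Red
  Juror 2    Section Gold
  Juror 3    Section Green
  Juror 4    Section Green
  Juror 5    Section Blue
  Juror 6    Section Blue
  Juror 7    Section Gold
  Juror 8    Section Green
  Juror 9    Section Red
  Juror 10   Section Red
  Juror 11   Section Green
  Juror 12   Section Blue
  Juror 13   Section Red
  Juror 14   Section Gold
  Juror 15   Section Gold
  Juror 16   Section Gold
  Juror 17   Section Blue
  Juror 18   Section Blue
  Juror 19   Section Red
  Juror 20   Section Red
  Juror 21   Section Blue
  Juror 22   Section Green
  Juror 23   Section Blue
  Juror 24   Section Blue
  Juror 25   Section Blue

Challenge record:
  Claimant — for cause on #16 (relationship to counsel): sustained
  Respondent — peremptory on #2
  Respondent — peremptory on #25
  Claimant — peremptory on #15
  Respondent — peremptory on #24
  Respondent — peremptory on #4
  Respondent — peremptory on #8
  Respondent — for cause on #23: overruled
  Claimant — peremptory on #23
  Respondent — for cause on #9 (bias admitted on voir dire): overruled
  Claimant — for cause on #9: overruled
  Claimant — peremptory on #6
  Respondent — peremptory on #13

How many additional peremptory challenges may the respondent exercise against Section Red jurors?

1

Respondent peremptories so far: #2, #25, #24, #4, #8, #13 — 6 of 7 used, 1 left overall.
Against Section Red: #13 — 1 used; per-section cap 2 leaves 1.
Binding limit: min(1, 1) = 1.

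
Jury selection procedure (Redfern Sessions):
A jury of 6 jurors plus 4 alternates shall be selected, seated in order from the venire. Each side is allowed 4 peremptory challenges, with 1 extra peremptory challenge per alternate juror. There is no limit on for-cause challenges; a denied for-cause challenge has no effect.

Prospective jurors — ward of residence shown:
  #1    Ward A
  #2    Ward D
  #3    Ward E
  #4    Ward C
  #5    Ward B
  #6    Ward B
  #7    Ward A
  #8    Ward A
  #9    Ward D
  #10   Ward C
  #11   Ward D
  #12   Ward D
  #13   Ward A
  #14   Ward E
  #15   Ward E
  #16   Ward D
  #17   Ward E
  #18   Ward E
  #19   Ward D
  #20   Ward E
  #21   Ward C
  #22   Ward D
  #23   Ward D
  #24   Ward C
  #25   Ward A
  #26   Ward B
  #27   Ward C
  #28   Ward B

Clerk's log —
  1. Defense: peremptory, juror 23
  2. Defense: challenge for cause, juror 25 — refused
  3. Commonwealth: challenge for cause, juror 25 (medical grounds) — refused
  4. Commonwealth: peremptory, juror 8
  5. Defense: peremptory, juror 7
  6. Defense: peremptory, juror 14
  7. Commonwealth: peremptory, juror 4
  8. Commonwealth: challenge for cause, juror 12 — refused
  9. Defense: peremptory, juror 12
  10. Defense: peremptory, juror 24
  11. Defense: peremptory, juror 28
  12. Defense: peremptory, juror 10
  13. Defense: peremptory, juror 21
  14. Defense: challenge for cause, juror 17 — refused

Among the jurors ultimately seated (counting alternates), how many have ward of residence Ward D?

4

Removed: #4, #7, #8, #10, #12, #14, #21, #23, #24, #28.
Seated (10 incl. alternates): #1, #2, #3, #5, #6, #9, #11, #13, #15, #16.
Of those, in Ward D: #2, #9, #11, #16 → 4.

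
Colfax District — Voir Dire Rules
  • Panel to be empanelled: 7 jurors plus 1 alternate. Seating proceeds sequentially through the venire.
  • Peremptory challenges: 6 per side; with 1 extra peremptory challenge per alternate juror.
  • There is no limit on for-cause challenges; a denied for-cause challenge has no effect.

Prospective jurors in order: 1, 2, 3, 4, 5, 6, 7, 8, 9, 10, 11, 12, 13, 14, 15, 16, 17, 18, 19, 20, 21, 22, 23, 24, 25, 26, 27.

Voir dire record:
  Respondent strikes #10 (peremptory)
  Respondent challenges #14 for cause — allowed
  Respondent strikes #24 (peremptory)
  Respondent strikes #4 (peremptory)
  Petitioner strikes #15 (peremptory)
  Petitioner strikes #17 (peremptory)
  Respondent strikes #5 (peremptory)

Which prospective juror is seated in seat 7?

Removed: #4, #5, #10, #14, #15, #17, #24.
Seating in order: seats 1–7 → #1, #2, #3, #6, #7, #8, #9; alternates → #11.
So seat 7 is #9.

9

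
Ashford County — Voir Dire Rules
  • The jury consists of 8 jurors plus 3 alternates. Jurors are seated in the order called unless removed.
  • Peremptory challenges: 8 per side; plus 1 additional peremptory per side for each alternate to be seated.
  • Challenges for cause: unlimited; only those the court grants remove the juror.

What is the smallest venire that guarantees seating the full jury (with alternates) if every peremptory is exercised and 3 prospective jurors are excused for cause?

36

Seats to fill: 8 + 3 alternates = 11.
Peremptories: 8 + 1×3 = 11 per side × 2 sides = 22.
For-cause removals: 3.
Minimum venire: 11 + 22 + 3 = 36.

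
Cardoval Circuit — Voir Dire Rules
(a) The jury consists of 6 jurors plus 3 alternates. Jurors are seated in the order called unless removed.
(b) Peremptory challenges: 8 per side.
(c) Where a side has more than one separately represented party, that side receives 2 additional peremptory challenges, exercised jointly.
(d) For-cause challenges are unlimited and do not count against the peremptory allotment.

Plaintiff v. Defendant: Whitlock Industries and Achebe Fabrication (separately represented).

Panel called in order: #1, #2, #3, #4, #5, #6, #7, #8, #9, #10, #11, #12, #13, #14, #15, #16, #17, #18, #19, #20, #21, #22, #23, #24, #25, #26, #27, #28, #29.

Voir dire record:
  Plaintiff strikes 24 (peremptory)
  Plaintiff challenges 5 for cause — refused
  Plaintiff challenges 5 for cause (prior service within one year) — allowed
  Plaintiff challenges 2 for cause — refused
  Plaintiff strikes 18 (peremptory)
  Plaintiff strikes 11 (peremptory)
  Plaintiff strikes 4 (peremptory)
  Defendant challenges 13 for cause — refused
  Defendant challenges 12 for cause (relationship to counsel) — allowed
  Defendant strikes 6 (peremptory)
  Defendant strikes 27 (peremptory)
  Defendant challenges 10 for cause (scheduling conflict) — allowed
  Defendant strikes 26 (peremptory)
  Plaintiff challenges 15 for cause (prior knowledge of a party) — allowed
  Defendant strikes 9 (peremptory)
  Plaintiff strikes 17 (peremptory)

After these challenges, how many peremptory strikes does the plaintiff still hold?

Plaintiff allotment: 8.
Plaintiff peremptories used: #24, #18, #11, #4, #17 — 5 (for-cause on #5, #5, #2, #15 don't count).
Remaining: 8 − 5 = 3.

3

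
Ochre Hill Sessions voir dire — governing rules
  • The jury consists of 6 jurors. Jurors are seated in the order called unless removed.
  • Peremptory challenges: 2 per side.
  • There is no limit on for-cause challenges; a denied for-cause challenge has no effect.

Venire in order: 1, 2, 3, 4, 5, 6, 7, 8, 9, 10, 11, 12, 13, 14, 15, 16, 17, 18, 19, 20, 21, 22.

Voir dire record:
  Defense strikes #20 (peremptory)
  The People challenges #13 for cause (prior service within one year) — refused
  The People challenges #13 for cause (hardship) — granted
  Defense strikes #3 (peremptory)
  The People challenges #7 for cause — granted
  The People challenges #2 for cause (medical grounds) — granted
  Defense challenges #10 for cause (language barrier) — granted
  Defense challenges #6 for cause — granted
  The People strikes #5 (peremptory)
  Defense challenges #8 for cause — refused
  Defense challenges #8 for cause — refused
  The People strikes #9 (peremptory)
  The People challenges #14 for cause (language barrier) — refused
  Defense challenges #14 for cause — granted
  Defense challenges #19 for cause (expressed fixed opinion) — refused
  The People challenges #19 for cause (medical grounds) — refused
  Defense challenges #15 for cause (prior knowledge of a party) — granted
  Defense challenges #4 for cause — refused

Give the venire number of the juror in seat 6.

16

Removed: #2, #3, #5, #6, #7, #9, #10, #13, #14, #15, #20. (#4, #8, #19 stay — for-cause denied.)
Seating in order: seats 1–6 → #1, #4, #8, #11, #12, #16.
So seat 6 is #16.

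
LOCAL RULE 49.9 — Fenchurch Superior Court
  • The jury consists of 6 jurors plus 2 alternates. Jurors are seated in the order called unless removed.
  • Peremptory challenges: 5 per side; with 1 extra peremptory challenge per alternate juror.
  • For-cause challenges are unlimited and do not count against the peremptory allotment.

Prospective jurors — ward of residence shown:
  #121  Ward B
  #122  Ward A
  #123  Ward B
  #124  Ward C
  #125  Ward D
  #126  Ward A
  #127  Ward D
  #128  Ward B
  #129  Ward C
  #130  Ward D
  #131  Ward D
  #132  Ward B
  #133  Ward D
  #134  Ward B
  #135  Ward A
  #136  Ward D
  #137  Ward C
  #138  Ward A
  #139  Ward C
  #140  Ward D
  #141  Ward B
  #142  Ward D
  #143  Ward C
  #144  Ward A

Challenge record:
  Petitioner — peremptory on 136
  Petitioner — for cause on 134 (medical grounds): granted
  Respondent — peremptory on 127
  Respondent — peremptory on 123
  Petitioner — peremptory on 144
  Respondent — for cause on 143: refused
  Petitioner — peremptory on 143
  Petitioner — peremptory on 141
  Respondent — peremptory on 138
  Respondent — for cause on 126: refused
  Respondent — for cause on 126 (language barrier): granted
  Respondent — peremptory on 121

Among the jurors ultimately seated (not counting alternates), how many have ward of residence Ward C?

2

Removed: #121, #123, #126, #127, #134, #136, #138, #141, #143, #144.
Seated jurors 1–6: #122, #124, #125, #128, #129, #130 (alternates #131, #132 not counted).
Of those, in Ward C: #124, #129 → 2.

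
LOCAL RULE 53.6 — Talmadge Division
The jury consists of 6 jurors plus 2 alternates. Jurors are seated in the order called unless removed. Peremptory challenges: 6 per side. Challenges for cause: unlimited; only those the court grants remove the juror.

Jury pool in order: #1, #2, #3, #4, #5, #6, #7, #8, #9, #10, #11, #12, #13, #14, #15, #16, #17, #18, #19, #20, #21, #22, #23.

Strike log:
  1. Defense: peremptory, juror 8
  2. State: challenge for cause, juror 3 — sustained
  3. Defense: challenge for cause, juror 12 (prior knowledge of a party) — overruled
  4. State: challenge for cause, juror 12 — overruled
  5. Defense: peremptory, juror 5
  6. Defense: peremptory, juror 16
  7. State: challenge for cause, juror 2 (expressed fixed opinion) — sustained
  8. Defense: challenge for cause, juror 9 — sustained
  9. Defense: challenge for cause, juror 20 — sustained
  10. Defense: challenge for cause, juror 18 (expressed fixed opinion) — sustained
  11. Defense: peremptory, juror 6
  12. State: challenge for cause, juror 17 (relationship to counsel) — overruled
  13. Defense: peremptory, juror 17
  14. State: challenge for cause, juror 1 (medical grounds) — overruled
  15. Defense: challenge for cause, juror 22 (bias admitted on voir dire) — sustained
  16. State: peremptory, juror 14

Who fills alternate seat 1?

13

Removed: #2, #3, #5, #6, #8, #9, #14, #16, #17, #18, #20, #22. (#1, #12 stay — for-cause denied.)
Seating in order: seats 1–6 → #1, #4, #7, #10, #11, #12; alternates → #13, #15.
So alternate 1 is #13.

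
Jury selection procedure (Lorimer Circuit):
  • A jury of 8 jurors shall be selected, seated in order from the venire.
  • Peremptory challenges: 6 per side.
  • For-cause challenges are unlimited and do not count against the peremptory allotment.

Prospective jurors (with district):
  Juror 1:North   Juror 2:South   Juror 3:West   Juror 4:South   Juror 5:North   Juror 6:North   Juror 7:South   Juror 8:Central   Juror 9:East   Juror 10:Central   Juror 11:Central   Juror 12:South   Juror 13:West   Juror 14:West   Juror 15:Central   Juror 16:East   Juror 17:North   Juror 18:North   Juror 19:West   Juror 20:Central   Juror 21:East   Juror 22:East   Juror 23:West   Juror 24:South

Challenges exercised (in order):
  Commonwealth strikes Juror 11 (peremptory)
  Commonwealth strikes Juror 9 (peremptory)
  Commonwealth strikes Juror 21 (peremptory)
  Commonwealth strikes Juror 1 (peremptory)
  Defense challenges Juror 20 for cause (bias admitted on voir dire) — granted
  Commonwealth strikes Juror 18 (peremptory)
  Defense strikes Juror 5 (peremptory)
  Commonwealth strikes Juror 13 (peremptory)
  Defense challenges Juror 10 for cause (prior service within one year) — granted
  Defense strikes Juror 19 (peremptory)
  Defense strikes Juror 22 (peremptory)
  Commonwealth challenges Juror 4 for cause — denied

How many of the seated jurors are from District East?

0

Removed: #1, #5, #9, #10, #11, #13, #18, #19, #20, #21, #22.
Seated jurors 1–8: #2, #3, #4, #6, #7, #8, #12, #14.
None of those are in District East → 0.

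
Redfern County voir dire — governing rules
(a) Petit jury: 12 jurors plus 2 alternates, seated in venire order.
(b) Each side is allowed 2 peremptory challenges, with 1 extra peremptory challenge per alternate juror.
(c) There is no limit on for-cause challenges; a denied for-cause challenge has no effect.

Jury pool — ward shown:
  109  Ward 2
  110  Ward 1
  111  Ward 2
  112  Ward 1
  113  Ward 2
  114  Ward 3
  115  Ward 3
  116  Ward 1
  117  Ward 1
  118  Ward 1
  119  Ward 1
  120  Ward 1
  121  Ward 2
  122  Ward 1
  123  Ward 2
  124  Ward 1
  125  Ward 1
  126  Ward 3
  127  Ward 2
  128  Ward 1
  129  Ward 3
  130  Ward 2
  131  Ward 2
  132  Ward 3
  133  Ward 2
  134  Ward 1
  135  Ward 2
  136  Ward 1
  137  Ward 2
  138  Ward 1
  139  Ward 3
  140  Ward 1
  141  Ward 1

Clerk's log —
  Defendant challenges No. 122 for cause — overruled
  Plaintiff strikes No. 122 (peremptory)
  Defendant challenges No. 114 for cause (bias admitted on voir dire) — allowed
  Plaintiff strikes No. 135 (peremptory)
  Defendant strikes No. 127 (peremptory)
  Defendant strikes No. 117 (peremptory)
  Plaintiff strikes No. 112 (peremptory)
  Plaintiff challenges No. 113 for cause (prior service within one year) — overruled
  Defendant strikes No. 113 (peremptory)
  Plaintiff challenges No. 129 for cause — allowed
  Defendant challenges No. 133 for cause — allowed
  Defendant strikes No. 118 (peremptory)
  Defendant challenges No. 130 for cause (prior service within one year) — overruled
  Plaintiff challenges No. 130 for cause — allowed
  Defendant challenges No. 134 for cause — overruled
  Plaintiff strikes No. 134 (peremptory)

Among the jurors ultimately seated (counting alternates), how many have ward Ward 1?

Removed: #112, #113, #114, #117, #118, #122, #127, #129, #130, #133, #134, #135.
Seated (14 incl. alternates): #109, #110, #111, #115, #116, #119, #120, #121, #123, #124, #125, #126, #128, #131.
Of those, in Ward 1: #110, #116, #119, #120, #124, #125, #128 → 7.

7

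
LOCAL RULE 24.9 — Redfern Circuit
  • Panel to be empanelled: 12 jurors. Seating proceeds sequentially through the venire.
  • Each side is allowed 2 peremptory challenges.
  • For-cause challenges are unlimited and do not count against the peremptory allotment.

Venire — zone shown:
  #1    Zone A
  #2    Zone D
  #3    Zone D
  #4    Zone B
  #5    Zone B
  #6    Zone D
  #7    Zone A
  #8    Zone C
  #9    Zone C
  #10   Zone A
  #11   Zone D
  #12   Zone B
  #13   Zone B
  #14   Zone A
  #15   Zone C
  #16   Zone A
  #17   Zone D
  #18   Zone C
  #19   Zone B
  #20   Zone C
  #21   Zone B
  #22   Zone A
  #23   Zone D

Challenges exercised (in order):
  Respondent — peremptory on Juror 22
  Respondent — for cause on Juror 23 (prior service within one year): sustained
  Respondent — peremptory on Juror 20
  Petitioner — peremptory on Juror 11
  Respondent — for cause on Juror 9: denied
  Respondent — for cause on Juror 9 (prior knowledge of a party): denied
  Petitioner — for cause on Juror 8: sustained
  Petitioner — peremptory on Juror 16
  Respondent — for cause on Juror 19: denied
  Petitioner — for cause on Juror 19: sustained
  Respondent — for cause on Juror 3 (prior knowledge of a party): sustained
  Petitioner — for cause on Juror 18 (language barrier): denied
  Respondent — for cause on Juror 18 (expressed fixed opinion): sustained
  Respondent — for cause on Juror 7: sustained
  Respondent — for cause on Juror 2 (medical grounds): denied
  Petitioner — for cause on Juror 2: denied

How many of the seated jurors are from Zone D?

Removed: #3, #7, #8, #11, #16, #18, #19, #20, #22, #23.
Seated jurors 1–12: #1, #2, #4, #5, #6, #9, #10, #12, #13, #14, #15, #17.
Of those, in Zone D: #2, #6, #17 → 3.

3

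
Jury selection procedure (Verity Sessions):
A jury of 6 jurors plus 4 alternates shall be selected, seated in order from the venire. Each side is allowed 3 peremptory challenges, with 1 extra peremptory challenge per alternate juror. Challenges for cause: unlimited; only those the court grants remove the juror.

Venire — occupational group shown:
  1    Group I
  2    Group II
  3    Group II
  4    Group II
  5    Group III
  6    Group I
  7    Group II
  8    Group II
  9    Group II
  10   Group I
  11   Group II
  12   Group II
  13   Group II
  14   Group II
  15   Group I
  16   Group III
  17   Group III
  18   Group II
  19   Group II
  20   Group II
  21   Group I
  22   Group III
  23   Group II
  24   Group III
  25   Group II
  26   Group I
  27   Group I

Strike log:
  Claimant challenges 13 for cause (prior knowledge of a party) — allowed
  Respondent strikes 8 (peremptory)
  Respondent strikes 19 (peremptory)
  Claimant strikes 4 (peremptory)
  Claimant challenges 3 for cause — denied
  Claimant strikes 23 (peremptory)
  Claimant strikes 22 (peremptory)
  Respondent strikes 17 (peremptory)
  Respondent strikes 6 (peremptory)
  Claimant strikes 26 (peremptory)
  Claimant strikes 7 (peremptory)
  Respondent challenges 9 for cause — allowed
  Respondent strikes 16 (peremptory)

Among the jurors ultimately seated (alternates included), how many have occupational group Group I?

Removed: #4, #6, #7, #8, #9, #13, #16, #17, #19, #22, #23, #26.
Seated (10 incl. alternates): #1, #2, #3, #5, #10, #11, #12, #14, #15, #18.
Of those, in Group I: #1, #10, #15 → 3.

3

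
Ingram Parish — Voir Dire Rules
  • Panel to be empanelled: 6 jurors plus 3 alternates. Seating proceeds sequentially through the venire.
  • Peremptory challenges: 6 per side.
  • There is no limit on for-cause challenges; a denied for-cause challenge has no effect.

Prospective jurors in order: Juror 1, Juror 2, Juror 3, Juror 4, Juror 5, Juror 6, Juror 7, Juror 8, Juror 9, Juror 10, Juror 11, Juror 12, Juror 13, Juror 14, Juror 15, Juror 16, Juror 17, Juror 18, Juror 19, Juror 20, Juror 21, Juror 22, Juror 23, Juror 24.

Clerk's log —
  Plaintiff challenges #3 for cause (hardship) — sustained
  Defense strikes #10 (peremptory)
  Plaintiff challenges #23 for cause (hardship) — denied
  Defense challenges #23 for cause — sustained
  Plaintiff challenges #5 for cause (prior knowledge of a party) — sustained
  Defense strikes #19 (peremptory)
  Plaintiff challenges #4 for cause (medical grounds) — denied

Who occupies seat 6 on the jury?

Removed: #3, #5, #10, #19, #23. (#4 stays — for-cause denied.)
Seating in order: seats 1–6 → #1, #2, #4, #6, #7, #8; alternates → #9, #11, #12.
So seat 6 is #8.

8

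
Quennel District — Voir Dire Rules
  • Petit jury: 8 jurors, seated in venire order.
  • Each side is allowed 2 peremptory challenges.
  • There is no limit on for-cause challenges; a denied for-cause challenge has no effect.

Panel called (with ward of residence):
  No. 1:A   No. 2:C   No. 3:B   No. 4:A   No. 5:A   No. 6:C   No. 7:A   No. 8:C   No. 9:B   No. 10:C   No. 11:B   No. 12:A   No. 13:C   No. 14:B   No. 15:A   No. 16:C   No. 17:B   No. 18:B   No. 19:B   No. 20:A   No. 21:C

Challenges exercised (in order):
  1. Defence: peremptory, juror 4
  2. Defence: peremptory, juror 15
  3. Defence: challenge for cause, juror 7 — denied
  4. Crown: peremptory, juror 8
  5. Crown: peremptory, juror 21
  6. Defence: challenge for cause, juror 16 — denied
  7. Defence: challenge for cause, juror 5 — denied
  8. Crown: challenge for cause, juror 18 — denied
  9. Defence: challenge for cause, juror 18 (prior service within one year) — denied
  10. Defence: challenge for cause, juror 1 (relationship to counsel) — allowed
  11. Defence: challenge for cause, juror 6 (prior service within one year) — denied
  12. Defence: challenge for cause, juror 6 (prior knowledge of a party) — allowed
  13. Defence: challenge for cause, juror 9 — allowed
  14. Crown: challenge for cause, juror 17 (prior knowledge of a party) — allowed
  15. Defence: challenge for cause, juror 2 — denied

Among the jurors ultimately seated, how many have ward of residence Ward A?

3

Removed: #1, #4, #6, #8, #9, #15, #17, #21.
Seated jurors 1–8: #2, #3, #5, #7, #10, #11, #12, #13.
Of those, in Ward A: #5, #7, #12 → 3.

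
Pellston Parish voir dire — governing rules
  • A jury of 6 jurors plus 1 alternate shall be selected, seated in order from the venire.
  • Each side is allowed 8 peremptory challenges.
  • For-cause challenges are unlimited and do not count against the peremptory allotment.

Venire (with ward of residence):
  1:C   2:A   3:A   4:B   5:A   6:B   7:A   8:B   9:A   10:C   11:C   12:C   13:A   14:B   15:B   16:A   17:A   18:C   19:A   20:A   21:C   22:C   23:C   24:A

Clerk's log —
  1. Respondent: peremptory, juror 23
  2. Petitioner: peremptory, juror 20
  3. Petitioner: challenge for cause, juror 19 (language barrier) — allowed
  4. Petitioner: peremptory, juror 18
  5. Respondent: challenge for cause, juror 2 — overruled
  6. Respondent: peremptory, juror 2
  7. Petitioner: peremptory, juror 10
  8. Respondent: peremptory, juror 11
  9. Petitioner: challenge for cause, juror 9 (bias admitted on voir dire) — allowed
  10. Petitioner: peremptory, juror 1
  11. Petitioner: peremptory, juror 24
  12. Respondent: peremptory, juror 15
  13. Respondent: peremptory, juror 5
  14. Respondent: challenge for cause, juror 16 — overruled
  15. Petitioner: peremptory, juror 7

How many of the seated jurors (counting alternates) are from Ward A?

Removed: #1, #2, #5, #7, #9, #10, #11, #15, #18, #19, #20, #23, #24.
Seated (7 incl. alternates): #3, #4, #6, #8, #12, #13, #14.
Of those, in Ward A: #3, #13 → 2.

2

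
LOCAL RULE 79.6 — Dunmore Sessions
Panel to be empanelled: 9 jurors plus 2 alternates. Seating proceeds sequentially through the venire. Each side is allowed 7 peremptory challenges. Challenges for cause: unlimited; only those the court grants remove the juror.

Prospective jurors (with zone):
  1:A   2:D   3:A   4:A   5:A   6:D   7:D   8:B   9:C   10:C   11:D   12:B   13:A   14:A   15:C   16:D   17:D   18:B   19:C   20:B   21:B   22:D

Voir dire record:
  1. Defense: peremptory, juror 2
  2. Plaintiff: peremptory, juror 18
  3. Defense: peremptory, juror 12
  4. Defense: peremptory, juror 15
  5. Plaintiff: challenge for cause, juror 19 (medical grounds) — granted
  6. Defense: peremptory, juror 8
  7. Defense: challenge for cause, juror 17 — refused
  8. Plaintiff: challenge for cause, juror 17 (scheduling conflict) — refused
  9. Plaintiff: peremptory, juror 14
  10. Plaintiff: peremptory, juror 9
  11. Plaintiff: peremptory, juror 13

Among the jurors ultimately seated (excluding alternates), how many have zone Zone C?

Removed: #2, #8, #9, #12, #13, #14, #15, #18, #19.
Seated jurors 1–9: #1, #3, #4, #5, #6, #7, #10, #11, #16 (alternates #17, #20 not counted).
Of those, in Zone C: #10 → 1.

1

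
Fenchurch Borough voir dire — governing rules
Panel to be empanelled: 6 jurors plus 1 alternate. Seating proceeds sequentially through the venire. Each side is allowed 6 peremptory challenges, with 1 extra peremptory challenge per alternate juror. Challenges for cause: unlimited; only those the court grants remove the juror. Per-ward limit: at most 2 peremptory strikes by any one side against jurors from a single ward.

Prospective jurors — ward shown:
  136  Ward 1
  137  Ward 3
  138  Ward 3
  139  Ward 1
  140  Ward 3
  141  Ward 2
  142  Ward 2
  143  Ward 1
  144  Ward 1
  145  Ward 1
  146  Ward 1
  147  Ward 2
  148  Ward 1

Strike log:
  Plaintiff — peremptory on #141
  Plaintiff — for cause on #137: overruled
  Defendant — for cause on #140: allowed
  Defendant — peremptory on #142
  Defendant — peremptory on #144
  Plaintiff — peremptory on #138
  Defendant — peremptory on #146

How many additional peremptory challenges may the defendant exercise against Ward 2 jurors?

1

Defendant peremptories so far: #142, #144, #146 — 3 of 7 used, 4 left overall.
Against Ward 2: #142 — 1 used; per-ward cap 2 leaves 1.
Binding limit: min(4, 1) = 1.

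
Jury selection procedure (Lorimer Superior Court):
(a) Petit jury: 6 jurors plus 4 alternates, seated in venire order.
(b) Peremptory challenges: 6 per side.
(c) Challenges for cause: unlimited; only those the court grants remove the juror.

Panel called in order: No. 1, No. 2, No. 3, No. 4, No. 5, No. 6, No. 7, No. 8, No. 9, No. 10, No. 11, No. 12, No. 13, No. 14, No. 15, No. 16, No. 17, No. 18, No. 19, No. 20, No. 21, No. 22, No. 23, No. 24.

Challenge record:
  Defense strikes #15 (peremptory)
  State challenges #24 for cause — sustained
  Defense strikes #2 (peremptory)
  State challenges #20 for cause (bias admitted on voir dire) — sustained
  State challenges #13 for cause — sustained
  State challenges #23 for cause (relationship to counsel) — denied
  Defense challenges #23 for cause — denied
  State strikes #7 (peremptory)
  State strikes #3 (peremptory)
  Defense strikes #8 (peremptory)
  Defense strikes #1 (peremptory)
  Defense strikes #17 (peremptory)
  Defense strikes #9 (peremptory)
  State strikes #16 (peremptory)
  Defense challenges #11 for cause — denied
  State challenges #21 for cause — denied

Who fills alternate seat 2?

Removed: #1, #2, #3, #7, #8, #9, #13, #15, #16, #17, #20, #24. (#11, #21, #23 stay — for-cause denied.)
Seating in order: seats 1–6 → #4, #5, #6, #10, #11, #12; alternates → #14, #18, #19, #21.
So alternate 2 is #18.

18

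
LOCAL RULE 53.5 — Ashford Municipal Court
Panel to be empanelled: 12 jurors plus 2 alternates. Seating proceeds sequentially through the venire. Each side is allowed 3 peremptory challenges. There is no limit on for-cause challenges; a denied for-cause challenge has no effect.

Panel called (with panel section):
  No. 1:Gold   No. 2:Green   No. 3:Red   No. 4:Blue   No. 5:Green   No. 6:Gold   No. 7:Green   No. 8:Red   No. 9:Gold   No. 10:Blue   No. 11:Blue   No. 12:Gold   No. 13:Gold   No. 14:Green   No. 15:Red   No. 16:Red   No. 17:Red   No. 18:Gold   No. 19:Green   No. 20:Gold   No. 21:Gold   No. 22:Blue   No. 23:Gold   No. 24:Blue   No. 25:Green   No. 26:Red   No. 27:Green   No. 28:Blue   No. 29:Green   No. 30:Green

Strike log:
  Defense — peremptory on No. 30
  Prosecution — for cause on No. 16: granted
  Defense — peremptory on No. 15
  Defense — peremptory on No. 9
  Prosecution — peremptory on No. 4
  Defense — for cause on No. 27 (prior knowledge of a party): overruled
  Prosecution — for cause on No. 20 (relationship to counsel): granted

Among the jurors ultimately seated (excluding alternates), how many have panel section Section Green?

Removed: #4, #9, #15, #16, #20, #30.
Seated jurors 1–12: #1, #2, #3, #5, #6, #7, #8, #10, #11, #12, #13, #14 (alternates #17, #18 not counted).
Of those, in Section Green: #2, #5, #7, #14 → 4.

4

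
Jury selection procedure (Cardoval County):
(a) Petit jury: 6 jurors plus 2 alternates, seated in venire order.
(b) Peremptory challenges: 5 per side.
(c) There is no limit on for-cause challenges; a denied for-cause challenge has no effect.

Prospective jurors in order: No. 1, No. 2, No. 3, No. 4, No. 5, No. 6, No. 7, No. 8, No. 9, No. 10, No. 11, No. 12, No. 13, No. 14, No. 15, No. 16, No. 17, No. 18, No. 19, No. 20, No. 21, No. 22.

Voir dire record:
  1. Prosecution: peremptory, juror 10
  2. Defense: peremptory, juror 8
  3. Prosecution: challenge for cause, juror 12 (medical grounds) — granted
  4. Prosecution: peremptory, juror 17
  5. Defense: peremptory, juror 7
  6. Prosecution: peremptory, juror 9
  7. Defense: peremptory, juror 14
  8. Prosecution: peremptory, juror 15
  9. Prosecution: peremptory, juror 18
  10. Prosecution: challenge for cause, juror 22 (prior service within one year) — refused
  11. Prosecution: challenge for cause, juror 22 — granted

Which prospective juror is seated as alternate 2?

13

Removed: #7, #8, #9, #10, #12, #14, #15, #17, #18, #22.
Seating in order: seats 1–6 → #1, #2, #3, #4, #5, #6; alternates → #11, #13.
So alternate 2 is #13.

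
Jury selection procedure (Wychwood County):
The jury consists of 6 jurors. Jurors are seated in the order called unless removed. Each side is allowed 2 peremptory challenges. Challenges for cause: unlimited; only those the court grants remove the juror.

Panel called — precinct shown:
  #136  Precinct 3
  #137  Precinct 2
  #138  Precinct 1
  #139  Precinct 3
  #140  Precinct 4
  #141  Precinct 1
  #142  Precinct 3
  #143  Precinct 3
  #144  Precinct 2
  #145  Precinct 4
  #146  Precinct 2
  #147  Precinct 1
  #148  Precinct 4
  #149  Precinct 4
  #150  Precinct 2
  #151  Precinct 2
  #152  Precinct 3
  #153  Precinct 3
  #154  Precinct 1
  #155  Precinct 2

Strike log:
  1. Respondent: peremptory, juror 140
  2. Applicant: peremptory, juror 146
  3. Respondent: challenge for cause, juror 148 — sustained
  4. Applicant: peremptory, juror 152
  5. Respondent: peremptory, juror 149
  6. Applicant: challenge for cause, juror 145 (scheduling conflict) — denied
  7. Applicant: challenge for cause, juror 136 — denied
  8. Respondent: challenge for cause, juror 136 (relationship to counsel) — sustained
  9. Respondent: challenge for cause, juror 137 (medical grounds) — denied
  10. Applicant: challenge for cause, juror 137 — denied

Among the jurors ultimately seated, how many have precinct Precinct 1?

2

Removed: #136, #140, #146, #148, #149, #152.
Seated jurors 1–6: #137, #138, #139, #141, #142, #143.
Of those, in Precinct 1: #138, #141 → 2.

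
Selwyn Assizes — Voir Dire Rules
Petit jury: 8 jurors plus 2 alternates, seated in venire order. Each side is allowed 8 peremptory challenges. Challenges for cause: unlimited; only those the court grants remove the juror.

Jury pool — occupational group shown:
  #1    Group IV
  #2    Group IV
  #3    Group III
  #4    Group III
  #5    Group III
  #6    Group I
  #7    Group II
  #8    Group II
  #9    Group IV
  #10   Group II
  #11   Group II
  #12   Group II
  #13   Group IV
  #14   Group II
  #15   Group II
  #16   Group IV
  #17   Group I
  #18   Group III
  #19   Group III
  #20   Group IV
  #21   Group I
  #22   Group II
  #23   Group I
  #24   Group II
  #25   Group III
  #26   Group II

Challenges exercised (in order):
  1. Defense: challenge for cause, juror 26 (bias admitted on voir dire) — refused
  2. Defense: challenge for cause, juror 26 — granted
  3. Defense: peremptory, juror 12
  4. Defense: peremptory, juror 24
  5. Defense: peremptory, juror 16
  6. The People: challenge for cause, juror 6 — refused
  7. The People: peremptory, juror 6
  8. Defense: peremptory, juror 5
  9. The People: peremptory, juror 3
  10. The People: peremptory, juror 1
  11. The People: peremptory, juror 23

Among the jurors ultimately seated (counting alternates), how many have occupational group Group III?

Removed: #1, #3, #5, #6, #12, #16, #23, #24, #26.
Seated (10 incl. alternates): #2, #4, #7, #8, #9, #10, #11, #13, #14, #15.
Of those, in Group III: #4 → 1.

1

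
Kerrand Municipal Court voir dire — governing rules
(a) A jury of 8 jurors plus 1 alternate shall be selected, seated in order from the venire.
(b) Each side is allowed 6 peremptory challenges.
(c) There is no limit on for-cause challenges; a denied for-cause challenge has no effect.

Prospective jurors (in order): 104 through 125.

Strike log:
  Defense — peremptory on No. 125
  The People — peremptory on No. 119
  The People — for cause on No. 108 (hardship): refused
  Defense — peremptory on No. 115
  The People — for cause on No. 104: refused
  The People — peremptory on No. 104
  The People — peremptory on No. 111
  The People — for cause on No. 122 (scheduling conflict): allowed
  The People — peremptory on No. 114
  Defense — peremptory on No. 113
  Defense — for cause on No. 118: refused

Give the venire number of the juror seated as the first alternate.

117

Removed: #104, #111, #113, #114, #115, #119, #122, #125. (#108, #118 stay — for-cause denied.)
Seating in order: seats 1–8 → #105, #106, #107, #108, #109, #110, #112, #116; alternates → #117.
So alternate 1 is #117.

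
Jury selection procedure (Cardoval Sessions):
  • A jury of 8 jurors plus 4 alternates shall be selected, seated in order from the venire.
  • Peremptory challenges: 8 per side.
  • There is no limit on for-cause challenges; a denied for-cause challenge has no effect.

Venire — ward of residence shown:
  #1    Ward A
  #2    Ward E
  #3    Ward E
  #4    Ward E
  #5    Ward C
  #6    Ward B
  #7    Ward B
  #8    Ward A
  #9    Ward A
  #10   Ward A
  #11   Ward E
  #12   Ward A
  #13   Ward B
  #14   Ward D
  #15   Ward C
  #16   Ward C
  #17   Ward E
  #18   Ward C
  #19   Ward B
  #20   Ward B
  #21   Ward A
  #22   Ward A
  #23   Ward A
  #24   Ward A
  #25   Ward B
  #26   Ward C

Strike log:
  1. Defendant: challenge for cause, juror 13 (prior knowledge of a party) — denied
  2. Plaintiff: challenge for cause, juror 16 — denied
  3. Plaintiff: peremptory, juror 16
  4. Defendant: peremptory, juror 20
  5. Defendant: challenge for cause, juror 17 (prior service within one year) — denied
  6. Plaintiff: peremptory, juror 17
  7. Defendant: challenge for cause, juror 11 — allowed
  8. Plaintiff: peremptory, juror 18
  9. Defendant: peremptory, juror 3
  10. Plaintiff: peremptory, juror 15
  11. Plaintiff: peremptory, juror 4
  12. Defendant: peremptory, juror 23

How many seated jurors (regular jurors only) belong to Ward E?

1

Removed: #3, #4, #11, #15, #16, #17, #18, #20, #23.
Seated jurors 1–8: #1, #2, #5, #6, #7, #8, #9, #10 (alternates #12, #13, #14, #19 not counted).
Of those, in Ward E: #2 → 1.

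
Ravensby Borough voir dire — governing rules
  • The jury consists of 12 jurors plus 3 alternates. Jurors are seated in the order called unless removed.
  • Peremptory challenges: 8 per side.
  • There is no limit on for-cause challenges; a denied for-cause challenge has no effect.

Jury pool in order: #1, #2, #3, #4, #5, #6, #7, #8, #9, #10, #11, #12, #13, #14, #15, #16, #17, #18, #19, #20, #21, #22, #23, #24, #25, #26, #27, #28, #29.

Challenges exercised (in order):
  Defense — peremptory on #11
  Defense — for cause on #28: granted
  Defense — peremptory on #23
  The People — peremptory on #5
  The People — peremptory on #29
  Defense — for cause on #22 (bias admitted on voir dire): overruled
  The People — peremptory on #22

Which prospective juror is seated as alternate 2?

Removed: #5, #11, #22, #23, #28, #29.
Seating in order: seats 1–12 → #1, #2, #3, #4, #6, #7, #8, #9, #10, #12, #13, #14; alternates → #15, #16, #17.
So alternate 2 is #16.

16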